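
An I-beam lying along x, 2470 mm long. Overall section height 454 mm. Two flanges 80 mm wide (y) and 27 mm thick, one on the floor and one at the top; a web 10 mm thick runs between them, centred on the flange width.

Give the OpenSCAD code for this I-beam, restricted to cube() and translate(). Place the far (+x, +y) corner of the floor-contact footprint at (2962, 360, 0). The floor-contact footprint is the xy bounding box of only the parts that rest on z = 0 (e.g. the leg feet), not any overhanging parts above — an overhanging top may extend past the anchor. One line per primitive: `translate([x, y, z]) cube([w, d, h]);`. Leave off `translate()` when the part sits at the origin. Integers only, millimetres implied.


translate([492, 280, 0]) cube([2470, 80, 27]);
translate([492, 315, 27]) cube([2470, 10, 400]);
translate([492, 280, 427]) cube([2470, 80, 27]);


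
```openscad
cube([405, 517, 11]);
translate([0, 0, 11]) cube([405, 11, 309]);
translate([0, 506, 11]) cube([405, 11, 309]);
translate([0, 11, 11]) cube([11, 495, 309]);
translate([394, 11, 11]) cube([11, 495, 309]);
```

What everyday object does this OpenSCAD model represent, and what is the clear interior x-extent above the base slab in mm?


An open box. The internal width is 383 mm.

A 405×517 base slab with four walls standing on it — an open box. The base is 405 mm wide and the walls are 11 mm thick, so the internal width is 405 − 2 × 11 = 383 mm.


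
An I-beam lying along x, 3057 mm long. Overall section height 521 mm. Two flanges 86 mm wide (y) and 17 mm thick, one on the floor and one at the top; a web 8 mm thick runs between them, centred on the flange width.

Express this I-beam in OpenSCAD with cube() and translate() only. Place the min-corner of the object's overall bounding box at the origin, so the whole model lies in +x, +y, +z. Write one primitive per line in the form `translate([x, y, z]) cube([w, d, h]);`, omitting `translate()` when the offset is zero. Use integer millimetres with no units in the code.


cube([3057, 86, 17]);
translate([0, 39, 17]) cube([3057, 8, 487]);
translate([0, 0, 504]) cube([3057, 86, 17]);


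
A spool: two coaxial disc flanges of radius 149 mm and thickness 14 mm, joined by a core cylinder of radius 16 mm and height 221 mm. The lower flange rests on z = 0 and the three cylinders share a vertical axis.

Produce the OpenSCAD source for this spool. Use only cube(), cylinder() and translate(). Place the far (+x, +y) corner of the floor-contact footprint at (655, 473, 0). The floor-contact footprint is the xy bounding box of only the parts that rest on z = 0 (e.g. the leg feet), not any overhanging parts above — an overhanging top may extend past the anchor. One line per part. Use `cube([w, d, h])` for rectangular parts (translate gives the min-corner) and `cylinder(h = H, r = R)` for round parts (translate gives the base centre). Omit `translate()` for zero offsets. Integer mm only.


translate([506, 324, 0]) cylinder(h = 14, r = 149);
translate([506, 324, 14]) cylinder(h = 221, r = 16);
translate([506, 324, 235]) cylinder(h = 14, r = 149);


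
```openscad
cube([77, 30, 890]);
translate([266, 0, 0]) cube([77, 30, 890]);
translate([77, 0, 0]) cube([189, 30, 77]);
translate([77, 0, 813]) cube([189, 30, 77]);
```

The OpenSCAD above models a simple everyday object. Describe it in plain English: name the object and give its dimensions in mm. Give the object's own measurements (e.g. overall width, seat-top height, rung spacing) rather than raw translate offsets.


A rectangular picture frame lying in the x–z plane (depth along y). The opening is 189 mm wide (x) by 736 mm tall (z), surrounded by a border 77 mm wide on all four sides. The frame is 30 mm deep and is made of two full-height vertical stiles with two horizontal rails fitted between them.


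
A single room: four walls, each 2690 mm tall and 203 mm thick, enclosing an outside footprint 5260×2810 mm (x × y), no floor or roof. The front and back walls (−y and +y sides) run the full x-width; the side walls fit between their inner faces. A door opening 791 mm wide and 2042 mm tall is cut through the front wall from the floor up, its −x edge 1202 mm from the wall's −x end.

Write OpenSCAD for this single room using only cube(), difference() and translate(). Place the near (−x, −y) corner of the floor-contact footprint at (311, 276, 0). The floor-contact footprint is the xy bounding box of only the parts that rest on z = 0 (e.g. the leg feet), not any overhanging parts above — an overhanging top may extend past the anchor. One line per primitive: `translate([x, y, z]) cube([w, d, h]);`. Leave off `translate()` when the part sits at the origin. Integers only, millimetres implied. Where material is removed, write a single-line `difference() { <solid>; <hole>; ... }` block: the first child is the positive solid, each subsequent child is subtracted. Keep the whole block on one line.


difference() { translate([311, 276, 0]) cube([5260, 203, 2690]); translate([1513, 276, 0]) cube([791, 203, 2042]); }
translate([311, 2883, 0]) cube([5260, 203, 2690]);
translate([311, 479, 0]) cube([203, 2404, 2690]);
translate([5368, 479, 0]) cube([203, 2404, 2690]);


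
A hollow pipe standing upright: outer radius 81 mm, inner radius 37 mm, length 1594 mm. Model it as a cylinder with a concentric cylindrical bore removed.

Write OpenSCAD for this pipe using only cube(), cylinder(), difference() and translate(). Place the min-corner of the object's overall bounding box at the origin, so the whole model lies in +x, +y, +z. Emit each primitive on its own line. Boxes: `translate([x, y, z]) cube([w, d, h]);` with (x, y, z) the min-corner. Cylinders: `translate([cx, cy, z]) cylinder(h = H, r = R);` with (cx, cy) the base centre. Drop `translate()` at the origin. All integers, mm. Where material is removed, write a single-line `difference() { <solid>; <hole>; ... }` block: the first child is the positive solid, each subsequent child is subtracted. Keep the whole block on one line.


difference() { translate([81, 81, 0]) cylinder(h = 1594, r = 81); translate([81, 81, 0]) cylinder(h = 1594, r = 37); }


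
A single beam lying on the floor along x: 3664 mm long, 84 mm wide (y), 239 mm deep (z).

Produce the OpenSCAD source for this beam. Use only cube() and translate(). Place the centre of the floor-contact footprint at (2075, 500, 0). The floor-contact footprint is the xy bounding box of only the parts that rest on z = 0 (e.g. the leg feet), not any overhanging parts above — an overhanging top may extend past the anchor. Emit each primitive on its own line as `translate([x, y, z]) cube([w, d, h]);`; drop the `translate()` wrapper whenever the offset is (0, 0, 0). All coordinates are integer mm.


translate([243, 458, 0]) cube([3664, 84, 239]);


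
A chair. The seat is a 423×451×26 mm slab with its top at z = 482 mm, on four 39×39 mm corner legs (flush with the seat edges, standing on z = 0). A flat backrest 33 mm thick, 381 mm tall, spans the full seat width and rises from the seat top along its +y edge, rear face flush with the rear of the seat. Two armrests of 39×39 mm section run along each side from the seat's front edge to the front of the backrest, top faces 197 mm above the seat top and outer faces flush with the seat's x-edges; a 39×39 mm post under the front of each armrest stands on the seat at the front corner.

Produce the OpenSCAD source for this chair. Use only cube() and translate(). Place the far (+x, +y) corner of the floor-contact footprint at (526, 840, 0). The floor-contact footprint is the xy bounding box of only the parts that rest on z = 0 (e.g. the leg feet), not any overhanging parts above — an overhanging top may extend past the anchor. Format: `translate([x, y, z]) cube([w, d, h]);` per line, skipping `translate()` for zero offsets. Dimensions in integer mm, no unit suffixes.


// leg_h = 482 - 26 = 456
// arm post h = 197 - 39 = 158
translate([103, 389, 456]) cube([423, 451, 26]);
translate([103, 389, 0]) cube([39, 39, 456]);
translate([487, 389, 0]) cube([39, 39, 456]);
translate([103, 801, 0]) cube([39, 39, 456]);
translate([487, 801, 0]) cube([39, 39, 456]);
translate([103, 807, 482]) cube([423, 33, 381]);
translate([103, 389, 640]) cube([39, 418, 39]);
translate([487, 389, 640]) cube([39, 418, 39]);
translate([103, 389, 482]) cube([39, 39, 158]);
translate([487, 389, 482]) cube([39, 39, 158]);


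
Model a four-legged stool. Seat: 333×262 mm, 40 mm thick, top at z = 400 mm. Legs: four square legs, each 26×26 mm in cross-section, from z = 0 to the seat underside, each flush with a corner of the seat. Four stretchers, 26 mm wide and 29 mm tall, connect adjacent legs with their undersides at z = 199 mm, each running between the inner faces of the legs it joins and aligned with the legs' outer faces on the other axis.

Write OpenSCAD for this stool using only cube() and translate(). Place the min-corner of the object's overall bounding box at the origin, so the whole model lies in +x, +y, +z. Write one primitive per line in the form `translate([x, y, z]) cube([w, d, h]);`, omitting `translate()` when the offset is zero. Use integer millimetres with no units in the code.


translate([0, 0, 360]) cube([333, 262, 40]);
cube([26, 26, 360]);
translate([307, 0, 0]) cube([26, 26, 360]);
translate([0, 236, 0]) cube([26, 26, 360]);
translate([307, 236, 0]) cube([26, 26, 360]);
translate([26, 0, 199]) cube([281, 26, 29]);
translate([26, 236, 199]) cube([281, 26, 29]);
translate([0, 26, 199]) cube([26, 210, 29]);
translate([307, 26, 199]) cube([26, 210, 29]);


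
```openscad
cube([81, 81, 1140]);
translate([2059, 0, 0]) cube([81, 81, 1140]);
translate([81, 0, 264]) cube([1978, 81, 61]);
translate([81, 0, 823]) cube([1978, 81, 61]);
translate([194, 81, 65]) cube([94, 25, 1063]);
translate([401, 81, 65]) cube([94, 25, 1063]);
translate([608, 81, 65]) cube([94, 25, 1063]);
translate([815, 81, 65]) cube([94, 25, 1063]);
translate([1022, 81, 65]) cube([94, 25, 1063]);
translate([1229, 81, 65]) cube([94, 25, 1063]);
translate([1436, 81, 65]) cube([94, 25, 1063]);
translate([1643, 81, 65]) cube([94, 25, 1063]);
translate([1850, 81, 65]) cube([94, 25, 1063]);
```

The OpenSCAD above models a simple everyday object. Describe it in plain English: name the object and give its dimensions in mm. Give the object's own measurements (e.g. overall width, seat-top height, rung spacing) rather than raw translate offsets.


A fence section. Two 81×81 mm posts, 1140 mm tall, stand on the floor with a clear span of 1978 mm between their inner faces. Two horizontal rails of 81×61 mm section span the gap between the posts with their undersides at z = 264 mm and z = 823 mm, flush with the posts' −y face. 9 pickets, each 94 mm wide, 25 mm thick and 1063 mm tall, are fixed to the +y face of the rails with their bottoms at z = 65 mm, spaced across the span with a 113 mm gap after the −x post and between neighbouring pickets, with 115 mm left before the +x post.


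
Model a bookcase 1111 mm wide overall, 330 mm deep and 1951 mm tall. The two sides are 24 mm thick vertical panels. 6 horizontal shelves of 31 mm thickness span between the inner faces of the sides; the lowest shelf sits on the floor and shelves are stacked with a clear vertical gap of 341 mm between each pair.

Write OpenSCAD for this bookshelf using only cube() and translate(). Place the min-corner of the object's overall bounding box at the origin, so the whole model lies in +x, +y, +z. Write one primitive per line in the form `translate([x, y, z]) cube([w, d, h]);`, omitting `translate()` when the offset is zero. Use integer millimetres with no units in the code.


cube([24, 330, 1951]);
translate([1087, 0, 0]) cube([24, 330, 1951]);
translate([24, 0, 0]) cube([1063, 330, 31]);
translate([24, 0, 372]) cube([1063, 330, 31]);
translate([24, 0, 744]) cube([1063, 330, 31]);
translate([24, 0, 1116]) cube([1063, 330, 31]);
translate([24, 0, 1488]) cube([1063, 330, 31]);
translate([24, 0, 1860]) cube([1063, 330, 31]);


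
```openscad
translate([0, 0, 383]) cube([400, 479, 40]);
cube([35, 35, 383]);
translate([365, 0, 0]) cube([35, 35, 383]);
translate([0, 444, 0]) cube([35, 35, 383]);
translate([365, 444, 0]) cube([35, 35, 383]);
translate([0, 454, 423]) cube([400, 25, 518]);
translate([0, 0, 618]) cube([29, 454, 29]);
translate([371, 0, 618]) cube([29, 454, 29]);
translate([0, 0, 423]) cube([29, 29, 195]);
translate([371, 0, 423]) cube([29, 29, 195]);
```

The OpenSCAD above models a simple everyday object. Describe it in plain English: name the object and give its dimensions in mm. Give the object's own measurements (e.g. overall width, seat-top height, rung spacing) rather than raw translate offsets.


A chair. The seat is a 400×479×40 mm slab with its top at z = 423 mm, on four 35×35 mm corner legs (flush with the seat edges, standing on z = 0). A flat backrest 25 mm thick, 518 mm tall, spans the full seat width and rises from the seat top along its +y edge, rear face flush with the rear of the seat. Two armrests of 29×29 mm section run along each side from the seat's front edge to the front of the backrest, top faces 224 mm above the seat top and outer faces flush with the seat's x-edges; a 29×29 mm post under the front of each armrest stands on the seat at the front corner.


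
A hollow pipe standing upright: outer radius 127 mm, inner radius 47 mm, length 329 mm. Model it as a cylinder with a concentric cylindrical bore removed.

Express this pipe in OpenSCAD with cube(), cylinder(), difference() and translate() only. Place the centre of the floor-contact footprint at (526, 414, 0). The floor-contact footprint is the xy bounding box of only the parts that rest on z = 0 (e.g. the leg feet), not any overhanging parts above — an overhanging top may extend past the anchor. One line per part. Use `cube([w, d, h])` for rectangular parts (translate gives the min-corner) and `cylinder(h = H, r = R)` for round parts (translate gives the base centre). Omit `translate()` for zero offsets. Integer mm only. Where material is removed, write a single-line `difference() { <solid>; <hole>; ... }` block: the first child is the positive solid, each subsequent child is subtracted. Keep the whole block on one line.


difference() { translate([526, 414, 0]) cylinder(h = 329, r = 127); translate([526, 414, 0]) cylinder(h = 329, r = 47); }


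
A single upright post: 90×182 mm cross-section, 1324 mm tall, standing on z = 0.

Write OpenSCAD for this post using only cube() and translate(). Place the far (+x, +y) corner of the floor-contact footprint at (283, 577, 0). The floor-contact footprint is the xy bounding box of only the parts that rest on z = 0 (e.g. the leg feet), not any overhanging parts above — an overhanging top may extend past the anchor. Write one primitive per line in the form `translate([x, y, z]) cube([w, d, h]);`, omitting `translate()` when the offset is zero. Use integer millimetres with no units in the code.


translate([193, 395, 0]) cube([90, 182, 1324]);


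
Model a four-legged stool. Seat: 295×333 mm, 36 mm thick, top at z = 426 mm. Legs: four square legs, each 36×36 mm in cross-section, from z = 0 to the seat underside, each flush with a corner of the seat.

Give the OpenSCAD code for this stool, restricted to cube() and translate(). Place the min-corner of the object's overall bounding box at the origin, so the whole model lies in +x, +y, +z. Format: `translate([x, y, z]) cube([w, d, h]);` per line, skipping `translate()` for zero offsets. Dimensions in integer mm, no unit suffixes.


translate([0, 0, 390]) cube([295, 333, 36]);
cube([36, 36, 390]);
translate([259, 0, 0]) cube([36, 36, 390]);
translate([0, 297, 0]) cube([36, 36, 390]);
translate([259, 297, 0]) cube([36, 36, 390]);


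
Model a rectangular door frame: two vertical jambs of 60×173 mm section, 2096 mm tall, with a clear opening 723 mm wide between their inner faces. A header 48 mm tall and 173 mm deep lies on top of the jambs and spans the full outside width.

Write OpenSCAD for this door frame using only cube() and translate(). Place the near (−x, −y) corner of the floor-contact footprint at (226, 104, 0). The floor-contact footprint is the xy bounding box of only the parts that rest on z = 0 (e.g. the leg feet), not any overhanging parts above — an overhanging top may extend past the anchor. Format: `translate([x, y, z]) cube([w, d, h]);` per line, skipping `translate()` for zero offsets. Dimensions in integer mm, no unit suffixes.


translate([226, 104, 0]) cube([60, 173, 2096]);
translate([1009, 104, 0]) cube([60, 173, 2096]);
translate([226, 104, 2096]) cube([843, 173, 48]);


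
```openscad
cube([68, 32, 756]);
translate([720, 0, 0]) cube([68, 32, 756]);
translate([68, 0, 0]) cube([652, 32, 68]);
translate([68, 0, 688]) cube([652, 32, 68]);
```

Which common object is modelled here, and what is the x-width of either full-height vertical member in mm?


A picture frame. The border width is 68 mm.

Four thin pieces enclosing a rectangular opening — a picture frame. The two full-height stiles are 756 mm tall; the top rail sits at z = 688 and is 68 mm tall, so the border above the opening is 756 − 688 = 68 mm, matching the stile x-width.


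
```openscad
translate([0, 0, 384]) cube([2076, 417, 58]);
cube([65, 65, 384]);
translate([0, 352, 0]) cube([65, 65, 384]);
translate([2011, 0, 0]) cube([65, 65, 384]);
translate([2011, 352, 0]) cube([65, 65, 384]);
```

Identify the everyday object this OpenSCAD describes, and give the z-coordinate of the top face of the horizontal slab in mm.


A bench. The seat-top height is 442 mm.

A long slab on four corner posts — a bench. The slab sits at z = 384 with thickness 58, so the top is 384 + 58 = 442 mm.


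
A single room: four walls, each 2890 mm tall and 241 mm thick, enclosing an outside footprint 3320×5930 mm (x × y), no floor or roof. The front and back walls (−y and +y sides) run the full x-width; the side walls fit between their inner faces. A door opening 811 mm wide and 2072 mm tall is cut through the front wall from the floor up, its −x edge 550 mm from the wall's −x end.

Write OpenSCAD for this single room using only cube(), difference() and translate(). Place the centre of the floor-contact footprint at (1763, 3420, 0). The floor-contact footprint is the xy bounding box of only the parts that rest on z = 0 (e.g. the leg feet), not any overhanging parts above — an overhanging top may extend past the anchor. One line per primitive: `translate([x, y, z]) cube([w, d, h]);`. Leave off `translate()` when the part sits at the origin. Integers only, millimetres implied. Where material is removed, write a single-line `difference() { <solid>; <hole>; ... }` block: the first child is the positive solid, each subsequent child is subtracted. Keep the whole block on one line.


difference() { translate([103, 455, 0]) cube([3320, 241, 2890]); translate([653, 455, 0]) cube([811, 241, 2072]); }
translate([103, 6144, 0]) cube([3320, 241, 2890]);
translate([103, 696, 0]) cube([241, 5448, 2890]);
translate([3182, 696, 0]) cube([241, 5448, 2890]);


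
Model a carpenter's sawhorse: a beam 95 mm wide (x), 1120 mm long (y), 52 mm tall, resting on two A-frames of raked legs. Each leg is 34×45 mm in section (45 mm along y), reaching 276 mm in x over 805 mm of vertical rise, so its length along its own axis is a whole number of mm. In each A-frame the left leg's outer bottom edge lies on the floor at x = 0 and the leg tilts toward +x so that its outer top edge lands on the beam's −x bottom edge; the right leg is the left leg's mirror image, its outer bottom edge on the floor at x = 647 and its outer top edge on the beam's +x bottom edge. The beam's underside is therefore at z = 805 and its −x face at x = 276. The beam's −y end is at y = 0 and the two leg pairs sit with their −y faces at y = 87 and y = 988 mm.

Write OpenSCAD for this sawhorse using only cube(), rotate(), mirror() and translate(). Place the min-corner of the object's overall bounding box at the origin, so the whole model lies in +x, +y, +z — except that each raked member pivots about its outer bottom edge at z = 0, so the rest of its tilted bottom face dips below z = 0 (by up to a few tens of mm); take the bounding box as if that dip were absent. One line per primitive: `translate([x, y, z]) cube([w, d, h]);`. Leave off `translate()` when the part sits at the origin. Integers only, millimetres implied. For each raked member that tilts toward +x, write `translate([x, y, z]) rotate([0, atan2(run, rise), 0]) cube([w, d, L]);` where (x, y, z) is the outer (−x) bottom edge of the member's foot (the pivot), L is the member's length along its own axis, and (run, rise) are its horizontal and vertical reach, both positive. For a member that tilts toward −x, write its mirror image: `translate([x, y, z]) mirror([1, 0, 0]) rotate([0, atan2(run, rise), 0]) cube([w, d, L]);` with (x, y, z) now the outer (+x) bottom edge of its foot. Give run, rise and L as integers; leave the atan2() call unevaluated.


// leg length = √(276² + 805²) = 851
// right-leg outer foot x = 2·276 + 95 = 647
// beam min-corner = (276, 0, 805)
translate([276, 0, 805]) cube([95, 1120, 52]);
translate([0, 87, 0]) rotate([0, atan2(276, 805), 0]) cube([34, 45, 851]);
translate([647, 87, 0]) mirror([1, 0, 0]) rotate([0, atan2(276, 805), 0]) cube([34, 45, 851]);
translate([0, 988, 0]) rotate([0, atan2(276, 805), 0]) cube([34, 45, 851]);
translate([647, 988, 0]) mirror([1, 0, 0]) rotate([0, atan2(276, 805), 0]) cube([34, 45, 851]);


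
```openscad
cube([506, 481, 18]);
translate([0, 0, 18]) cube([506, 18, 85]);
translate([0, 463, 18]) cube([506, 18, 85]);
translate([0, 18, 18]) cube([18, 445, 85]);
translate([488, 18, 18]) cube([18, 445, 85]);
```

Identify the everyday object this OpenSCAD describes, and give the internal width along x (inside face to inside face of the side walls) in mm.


An open box. The internal width is 470 mm.

A 506×481 base slab with four walls standing on it — an open box. The base is 506 mm wide and the walls are 18 mm thick, so the internal width is 506 − 2 × 18 = 470 mm.


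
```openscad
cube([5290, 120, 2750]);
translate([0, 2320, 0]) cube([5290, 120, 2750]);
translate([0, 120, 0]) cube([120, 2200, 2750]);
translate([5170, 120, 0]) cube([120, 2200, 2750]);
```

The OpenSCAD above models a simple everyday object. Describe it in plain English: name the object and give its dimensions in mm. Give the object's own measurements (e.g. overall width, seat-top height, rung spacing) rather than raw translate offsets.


The wall frame of a small rectangular building: four walls, each 2750 mm tall and 120 mm thick, enclosing a footprint 5290 mm (x) by 2440 mm (y) outside-to-outside, with no floor or roof. The front and back walls (the −y and +y sides) span the full width; the two side walls fit between them.


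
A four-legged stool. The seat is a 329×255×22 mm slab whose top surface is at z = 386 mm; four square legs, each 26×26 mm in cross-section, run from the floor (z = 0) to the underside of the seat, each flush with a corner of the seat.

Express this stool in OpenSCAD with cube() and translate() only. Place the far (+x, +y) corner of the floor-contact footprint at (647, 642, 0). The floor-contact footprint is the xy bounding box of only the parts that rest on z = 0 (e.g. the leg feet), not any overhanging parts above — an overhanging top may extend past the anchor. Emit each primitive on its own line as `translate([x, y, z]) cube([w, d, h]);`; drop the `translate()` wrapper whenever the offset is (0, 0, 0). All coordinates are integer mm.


translate([318, 387, 364]) cube([329, 255, 22]);
translate([318, 387, 0]) cube([26, 26, 364]);
translate([621, 387, 0]) cube([26, 26, 364]);
translate([318, 616, 0]) cube([26, 26, 364]);
translate([621, 616, 0]) cube([26, 26, 364]);


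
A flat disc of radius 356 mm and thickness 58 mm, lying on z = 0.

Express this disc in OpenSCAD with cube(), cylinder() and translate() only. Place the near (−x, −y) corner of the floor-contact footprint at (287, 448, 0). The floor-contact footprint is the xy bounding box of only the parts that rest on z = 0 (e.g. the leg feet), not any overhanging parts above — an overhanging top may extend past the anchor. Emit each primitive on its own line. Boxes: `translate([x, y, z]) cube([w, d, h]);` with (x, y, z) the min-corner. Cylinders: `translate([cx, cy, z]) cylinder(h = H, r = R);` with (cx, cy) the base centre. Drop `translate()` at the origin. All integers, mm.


translate([643, 804, 0]) cylinder(h = 58, r = 356);


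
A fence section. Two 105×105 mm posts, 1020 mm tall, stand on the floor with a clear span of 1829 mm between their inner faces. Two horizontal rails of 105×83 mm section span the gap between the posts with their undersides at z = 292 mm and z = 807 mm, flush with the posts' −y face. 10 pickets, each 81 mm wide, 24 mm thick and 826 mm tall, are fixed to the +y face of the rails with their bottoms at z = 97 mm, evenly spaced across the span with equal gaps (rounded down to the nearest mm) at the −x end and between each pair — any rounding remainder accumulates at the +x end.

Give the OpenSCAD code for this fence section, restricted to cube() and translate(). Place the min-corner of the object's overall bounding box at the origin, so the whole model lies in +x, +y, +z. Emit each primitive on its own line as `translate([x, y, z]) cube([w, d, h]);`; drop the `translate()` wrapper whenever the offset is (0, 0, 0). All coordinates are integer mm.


cube([105, 105, 1020]);
translate([1934, 0, 0]) cube([105, 105, 1020]);
translate([105, 0, 292]) cube([1829, 105, 83]);
translate([105, 0, 807]) cube([1829, 105, 83]);
translate([197, 105, 97]) cube([81, 24, 826]);
translate([370, 105, 97]) cube([81, 24, 826]);
translate([543, 105, 97]) cube([81, 24, 826]);
translate([716, 105, 97]) cube([81, 24, 826]);
translate([889, 105, 97]) cube([81, 24, 826]);
translate([1062, 105, 97]) cube([81, 24, 826]);
translate([1235, 105, 97]) cube([81, 24, 826]);
translate([1408, 105, 97]) cube([81, 24, 826]);
translate([1581, 105, 97]) cube([81, 24, 826]);
translate([1754, 105, 97]) cube([81, 24, 826]);


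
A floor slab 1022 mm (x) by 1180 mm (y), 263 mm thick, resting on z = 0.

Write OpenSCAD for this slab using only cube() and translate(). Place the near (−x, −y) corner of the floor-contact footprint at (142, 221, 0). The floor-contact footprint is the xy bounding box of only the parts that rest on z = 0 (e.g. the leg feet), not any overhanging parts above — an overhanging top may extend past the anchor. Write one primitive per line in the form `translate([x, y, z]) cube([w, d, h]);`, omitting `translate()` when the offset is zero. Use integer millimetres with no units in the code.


translate([142, 221, 0]) cube([1022, 1180, 263]);


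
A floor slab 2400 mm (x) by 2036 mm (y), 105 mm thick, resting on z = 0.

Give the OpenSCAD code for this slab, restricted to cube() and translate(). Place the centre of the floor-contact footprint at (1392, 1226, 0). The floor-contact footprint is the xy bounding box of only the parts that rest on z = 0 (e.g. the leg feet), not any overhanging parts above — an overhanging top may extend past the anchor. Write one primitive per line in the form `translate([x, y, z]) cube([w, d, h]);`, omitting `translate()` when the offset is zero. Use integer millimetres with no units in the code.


translate([192, 208, 0]) cube([2400, 2036, 105]);


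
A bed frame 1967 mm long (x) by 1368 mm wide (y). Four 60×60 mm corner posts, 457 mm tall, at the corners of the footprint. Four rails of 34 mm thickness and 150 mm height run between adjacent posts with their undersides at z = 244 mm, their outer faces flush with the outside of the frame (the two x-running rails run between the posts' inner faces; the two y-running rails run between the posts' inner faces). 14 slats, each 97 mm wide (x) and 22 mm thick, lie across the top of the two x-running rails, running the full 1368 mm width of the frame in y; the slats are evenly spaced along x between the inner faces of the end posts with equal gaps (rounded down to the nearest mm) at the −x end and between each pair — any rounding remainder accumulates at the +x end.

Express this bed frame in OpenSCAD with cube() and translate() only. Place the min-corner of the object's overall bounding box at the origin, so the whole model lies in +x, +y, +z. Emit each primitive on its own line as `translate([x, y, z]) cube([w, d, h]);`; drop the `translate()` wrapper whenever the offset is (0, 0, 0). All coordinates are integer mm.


// slat z = rail_z + rail_h = 244 + 150 = 394
// slat gap = ⌊(1847 − 14·97) / 15⌋ = 32
cube([60, 60, 457]);
translate([0, 1308, 0]) cube([60, 60, 457]);
translate([1907, 0, 0]) cube([60, 60, 457]);
translate([1907, 1308, 0]) cube([60, 60, 457]);
translate([60, 0, 244]) cube([1847, 34, 150]);
translate([60, 1334, 244]) cube([1847, 34, 150]);
translate([0, 60, 244]) cube([34, 1248, 150]);
translate([1933, 60, 244]) cube([34, 1248, 150]);
translate([92, 0, 394]) cube([97, 1368, 22]);
translate([221, 0, 394]) cube([97, 1368, 22]);
translate([350, 0, 394]) cube([97, 1368, 22]);
translate([479, 0, 394]) cube([97, 1368, 22]);
translate([608, 0, 394]) cube([97, 1368, 22]);
translate([737, 0, 394]) cube([97, 1368, 22]);
translate([866, 0, 394]) cube([97, 1368, 22]);
translate([995, 0, 394]) cube([97, 1368, 22]);
translate([1124, 0, 394]) cube([97, 1368, 22]);
translate([1253, 0, 394]) cube([97, 1368, 22]);
translate([1382, 0, 394]) cube([97, 1368, 22]);
translate([1511, 0, 394]) cube([97, 1368, 22]);
translate([1640, 0, 394]) cube([97, 1368, 22]);
translate([1769, 0, 394]) cube([97, 1368, 22]);


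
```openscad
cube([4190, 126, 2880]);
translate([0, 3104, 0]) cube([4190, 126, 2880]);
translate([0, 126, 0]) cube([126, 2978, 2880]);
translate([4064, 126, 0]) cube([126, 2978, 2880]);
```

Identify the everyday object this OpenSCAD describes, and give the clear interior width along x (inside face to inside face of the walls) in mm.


A house (or room) frame. The interior width is 3938 mm.

Four 2880 mm walls enclosing a rectangle with no floor or roof — a room or house frame. Outside width is 4190 mm and wall thickness is 126 mm, so the interior width is 4190 − 2 × 126 = 3938 mm.


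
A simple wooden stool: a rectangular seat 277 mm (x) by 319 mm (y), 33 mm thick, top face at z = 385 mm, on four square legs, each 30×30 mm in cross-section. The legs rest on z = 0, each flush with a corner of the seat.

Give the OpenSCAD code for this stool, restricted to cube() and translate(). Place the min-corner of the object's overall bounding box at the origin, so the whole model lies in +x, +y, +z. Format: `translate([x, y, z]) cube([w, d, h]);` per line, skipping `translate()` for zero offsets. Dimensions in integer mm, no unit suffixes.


translate([0, 0, 352]) cube([277, 319, 33]);
cube([30, 30, 352]);
translate([247, 0, 0]) cube([30, 30, 352]);
translate([0, 289, 0]) cube([30, 30, 352]);
translate([247, 289, 0]) cube([30, 30, 352]);


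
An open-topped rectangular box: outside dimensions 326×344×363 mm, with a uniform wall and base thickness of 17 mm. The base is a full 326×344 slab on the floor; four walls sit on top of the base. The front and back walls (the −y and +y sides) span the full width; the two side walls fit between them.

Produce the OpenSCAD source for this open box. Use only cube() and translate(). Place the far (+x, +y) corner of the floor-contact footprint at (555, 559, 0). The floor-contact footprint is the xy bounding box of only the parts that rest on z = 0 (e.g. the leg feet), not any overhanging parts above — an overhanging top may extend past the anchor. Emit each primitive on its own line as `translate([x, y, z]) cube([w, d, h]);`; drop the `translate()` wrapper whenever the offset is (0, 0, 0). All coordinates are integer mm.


translate([229, 215, 0]) cube([326, 344, 17]);
translate([229, 215, 17]) cube([326, 17, 346]);
translate([229, 542, 17]) cube([326, 17, 346]);
translate([229, 232, 17]) cube([17, 310, 346]);
translate([538, 232, 17]) cube([17, 310, 346]);


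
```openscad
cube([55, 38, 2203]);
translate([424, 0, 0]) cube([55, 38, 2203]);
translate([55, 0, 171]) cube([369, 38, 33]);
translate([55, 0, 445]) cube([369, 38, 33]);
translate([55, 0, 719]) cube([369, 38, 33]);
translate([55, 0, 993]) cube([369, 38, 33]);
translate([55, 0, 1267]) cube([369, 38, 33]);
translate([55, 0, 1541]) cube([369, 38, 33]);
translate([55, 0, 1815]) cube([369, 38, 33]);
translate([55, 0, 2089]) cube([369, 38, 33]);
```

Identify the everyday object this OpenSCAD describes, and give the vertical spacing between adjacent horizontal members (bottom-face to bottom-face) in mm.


A ladder. The rung spacing is 274 mm.

Two tall 55×38 posts with 8 short bars between them — a ladder. Adjacent rungs sit at z = 171 and z = 445, so the spacing is 445 − 171 = 274 mm.


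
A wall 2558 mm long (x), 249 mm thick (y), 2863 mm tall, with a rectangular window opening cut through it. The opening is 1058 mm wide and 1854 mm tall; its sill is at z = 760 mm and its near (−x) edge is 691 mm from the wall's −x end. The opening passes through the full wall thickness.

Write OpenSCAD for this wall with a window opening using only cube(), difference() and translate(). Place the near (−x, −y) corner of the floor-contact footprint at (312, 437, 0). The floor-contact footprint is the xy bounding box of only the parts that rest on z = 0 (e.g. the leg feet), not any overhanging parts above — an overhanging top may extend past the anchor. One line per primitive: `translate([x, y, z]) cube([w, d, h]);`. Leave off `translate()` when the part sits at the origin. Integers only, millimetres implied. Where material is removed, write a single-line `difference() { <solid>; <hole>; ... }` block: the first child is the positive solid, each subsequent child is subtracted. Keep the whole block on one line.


difference() { translate([312, 437, 0]) cube([2558, 249, 2863]); translate([1003, 437, 760]) cube([1058, 249, 1854]); }


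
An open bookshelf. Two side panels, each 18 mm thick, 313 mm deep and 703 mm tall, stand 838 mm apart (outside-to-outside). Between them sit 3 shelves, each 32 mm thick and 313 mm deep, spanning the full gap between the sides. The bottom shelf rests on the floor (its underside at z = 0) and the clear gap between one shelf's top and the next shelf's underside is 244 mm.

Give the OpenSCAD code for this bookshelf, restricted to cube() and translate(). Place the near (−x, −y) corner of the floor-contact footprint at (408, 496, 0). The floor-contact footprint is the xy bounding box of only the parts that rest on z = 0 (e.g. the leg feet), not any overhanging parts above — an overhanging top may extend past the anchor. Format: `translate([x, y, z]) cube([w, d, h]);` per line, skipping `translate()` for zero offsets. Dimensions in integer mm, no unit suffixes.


translate([408, 496, 0]) cube([18, 313, 703]);
translate([1228, 496, 0]) cube([18, 313, 703]);
translate([426, 496, 0]) cube([802, 313, 32]);
translate([426, 496, 276]) cube([802, 313, 32]);
translate([426, 496, 552]) cube([802, 313, 32]);


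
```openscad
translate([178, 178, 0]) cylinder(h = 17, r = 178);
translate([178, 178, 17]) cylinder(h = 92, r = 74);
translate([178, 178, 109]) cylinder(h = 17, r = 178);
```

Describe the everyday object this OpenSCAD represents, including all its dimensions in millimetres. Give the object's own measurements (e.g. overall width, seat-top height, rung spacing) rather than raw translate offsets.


A spool: two coaxial disc flanges of radius 178 mm and thickness 17 mm, joined by a core cylinder of radius 74 mm and height 92 mm. The lower flange rests on z = 0 and the three cylinders share a vertical axis.


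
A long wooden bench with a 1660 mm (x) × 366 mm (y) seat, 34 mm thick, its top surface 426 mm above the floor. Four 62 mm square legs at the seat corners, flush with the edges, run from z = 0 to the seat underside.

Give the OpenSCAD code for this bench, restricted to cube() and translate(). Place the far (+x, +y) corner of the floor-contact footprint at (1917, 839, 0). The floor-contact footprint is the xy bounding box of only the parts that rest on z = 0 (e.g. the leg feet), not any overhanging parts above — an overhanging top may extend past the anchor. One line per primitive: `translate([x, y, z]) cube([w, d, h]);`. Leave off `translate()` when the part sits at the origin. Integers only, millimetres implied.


translate([257, 473, 392]) cube([1660, 366, 34]);
translate([257, 473, 0]) cube([62, 62, 392]);
translate([257, 777, 0]) cube([62, 62, 392]);
translate([1855, 473, 0]) cube([62, 62, 392]);
translate([1855, 777, 0]) cube([62, 62, 392]);


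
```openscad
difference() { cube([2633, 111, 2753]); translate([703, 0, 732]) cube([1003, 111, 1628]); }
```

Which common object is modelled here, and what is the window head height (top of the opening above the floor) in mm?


A wall with a window opening. The window head height is 2360 mm.

A wall with a rectangular opening subtracted — a window. Sill at z = 732, opening 1628 mm tall, so the head is at 732 + 1628 = 2360 mm.


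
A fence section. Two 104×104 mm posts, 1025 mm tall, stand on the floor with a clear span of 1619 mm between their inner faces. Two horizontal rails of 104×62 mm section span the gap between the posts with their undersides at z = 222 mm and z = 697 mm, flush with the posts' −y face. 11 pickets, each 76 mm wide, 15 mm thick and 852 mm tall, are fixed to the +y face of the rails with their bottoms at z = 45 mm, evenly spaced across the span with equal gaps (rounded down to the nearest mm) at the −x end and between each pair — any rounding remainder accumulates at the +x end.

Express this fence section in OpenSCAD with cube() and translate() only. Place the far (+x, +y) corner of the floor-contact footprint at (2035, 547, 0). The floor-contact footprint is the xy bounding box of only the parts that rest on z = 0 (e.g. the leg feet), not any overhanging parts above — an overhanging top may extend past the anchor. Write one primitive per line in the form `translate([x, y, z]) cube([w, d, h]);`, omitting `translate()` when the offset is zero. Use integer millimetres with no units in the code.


translate([208, 443, 0]) cube([104, 104, 1025]);
translate([1931, 443, 0]) cube([104, 104, 1025]);
translate([312, 443, 222]) cube([1619, 104, 62]);
translate([312, 443, 697]) cube([1619, 104, 62]);
translate([377, 547, 45]) cube([76, 15, 852]);
translate([518, 547, 45]) cube([76, 15, 852]);
translate([659, 547, 45]) cube([76, 15, 852]);
translate([800, 547, 45]) cube([76, 15, 852]);
translate([941, 547, 45]) cube([76, 15, 852]);
translate([1082, 547, 45]) cube([76, 15, 852]);
translate([1223, 547, 45]) cube([76, 15, 852]);
translate([1364, 547, 45]) cube([76, 15, 852]);
translate([1505, 547, 45]) cube([76, 15, 852]);
translate([1646, 547, 45]) cube([76, 15, 852]);
translate([1787, 547, 45]) cube([76, 15, 852]);


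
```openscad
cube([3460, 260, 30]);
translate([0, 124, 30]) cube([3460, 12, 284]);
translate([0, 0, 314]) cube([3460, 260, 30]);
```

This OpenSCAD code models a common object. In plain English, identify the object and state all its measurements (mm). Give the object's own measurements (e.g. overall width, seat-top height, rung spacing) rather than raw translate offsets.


An I-beam lying along x, 3460 mm long. Overall section height 344 mm. Two flanges 260 mm wide (y) and 30 mm thick, one on the floor and one at the top; a web 12 mm thick runs between them, centred on the flange width.


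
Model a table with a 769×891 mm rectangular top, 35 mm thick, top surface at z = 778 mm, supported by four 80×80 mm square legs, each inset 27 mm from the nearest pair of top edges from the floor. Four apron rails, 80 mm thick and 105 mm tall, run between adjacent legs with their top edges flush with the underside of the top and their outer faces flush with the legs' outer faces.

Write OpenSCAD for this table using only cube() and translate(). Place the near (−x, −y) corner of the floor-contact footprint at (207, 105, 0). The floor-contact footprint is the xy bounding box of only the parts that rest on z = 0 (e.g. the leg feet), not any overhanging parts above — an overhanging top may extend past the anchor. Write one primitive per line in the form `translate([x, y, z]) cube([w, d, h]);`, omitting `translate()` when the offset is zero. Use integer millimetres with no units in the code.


translate([180, 78, 743]) cube([769, 891, 35]);
translate([207, 105, 0]) cube([80, 80, 743]);
translate([842, 105, 0]) cube([80, 80, 743]);
translate([207, 862, 0]) cube([80, 80, 743]);
translate([842, 862, 0]) cube([80, 80, 743]);
translate([287, 105, 638]) cube([555, 80, 105]);
translate([287, 862, 638]) cube([555, 80, 105]);
translate([207, 185, 638]) cube([80, 677, 105]);
translate([842, 185, 638]) cube([80, 677, 105]);
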